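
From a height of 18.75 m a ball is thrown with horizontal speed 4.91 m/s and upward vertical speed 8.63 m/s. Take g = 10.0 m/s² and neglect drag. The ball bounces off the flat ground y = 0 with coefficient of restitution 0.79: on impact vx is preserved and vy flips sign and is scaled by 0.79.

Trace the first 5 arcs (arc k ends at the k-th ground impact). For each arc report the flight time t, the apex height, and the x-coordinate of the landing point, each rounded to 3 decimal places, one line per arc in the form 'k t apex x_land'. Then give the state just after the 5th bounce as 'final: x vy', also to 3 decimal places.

Arc 1: start y=18.750, vy=8.630 → t=2.983, apex=22.474, x_land=14.647, impact vy=-21.201
  bounce: vy ← 0.79·21.201 = 16.749
Arc 2: start y=0.000, vy=16.749 → t=3.350, apex=14.026, x_land=31.094, impact vy=-16.749
  bounce: vy ← 0.79·16.749 = 13.231
Arc 3: start y=0.000, vy=13.231 → t=2.646, apex=8.754, x_land=44.087, impact vy=-13.231
  bounce: vy ← 0.79·13.231 = 10.453
Arc 4: start y=0.000, vy=10.453 → t=2.091, apex=5.463, x_land=54.352, impact vy=-10.453
  bounce: vy ← 0.79·10.453 = 8.258
Arc 5: start y=0.000, vy=8.258 → t=1.652, apex=3.410, x_land=62.461, impact vy=-8.258
  bounce: vy ← 0.79·8.258 = 6.524

1 2.983 22.474 14.647
2 3.350 14.026 31.094
3 2.646 8.754 44.087
4 2.091 5.463 54.352
5 1.652 3.410 62.461
final: 62.461 6.524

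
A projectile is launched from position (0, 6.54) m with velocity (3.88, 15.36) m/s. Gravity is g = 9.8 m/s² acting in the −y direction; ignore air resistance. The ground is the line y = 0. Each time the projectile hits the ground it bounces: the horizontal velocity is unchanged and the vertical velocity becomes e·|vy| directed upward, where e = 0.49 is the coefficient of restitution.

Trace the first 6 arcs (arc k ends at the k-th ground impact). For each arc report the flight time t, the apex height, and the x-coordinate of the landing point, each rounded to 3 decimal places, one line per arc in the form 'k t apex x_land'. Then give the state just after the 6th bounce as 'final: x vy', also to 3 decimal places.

1 3.514 18.577 13.636
2 1.908 4.460 21.040
3 0.935 1.071 24.668
4 0.458 0.257 26.445
5 0.224 0.062 27.316
6 0.110 0.015 27.743
final: 27.743 0.264

Arc 1: start y=6.540, vy=15.360 → t=3.514, apex=18.577, x_land=13.636, impact vy=-19.082
  bounce: vy ← 0.49·19.082 = 9.350
Arc 2: start y=0.000, vy=9.350 → t=1.908, apex=4.460, x_land=21.040, impact vy=-9.350
  bounce: vy ← 0.49·9.350 = 4.582
Arc 3: start y=0.000, vy=4.582 → t=0.935, apex=1.071, x_land=24.668, impact vy=-4.582
  bounce: vy ← 0.49·4.582 = 2.245
Arc 4: start y=0.000, vy=2.245 → t=0.458, apex=0.257, x_land=26.445, impact vy=-2.245
  bounce: vy ← 0.49·2.245 = 1.100
Arc 5: start y=0.000, vy=1.100 → t=0.224, apex=0.062, x_land=27.316, impact vy=-1.100
  bounce: vy ← 0.49·1.100 = 0.539
Arc 6: start y=0.000, vy=0.539 → t=0.110, apex=0.015, x_land=27.743, impact vy=-0.539
  bounce: vy ← 0.49·0.539 = 0.264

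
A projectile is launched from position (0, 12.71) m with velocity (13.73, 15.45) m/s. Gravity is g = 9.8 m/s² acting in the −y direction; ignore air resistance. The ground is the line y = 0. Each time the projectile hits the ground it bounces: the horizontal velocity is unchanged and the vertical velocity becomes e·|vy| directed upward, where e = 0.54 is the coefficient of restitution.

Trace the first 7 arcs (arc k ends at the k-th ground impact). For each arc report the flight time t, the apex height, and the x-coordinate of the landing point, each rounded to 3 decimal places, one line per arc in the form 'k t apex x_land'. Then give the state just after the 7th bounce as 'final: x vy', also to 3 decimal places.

1 3.830 24.889 52.590
2 2.434 7.258 86.009
3 1.314 2.116 104.055
4 0.710 0.617 113.800
5 0.383 0.180 119.063
6 0.207 0.052 121.904
7 0.112 0.015 123.439
final: 123.439 0.296

Arc 1: start y=12.710, vy=15.450 → t=3.830, apex=24.889, x_land=52.590, impact vy=-22.087
  bounce: vy ← 0.54·22.087 = 11.927
Arc 2: start y=0.000, vy=11.927 → t=2.434, apex=7.258, x_land=86.009, impact vy=-11.927
  bounce: vy ← 0.54·11.927 = 6.440
Arc 3: start y=0.000, vy=6.440 → t=1.314, apex=2.116, x_land=104.055, impact vy=-6.440
  bounce: vy ← 0.54·6.440 = 3.478
Arc 4: start y=0.000, vy=3.478 → t=0.710, apex=0.617, x_land=113.800, impact vy=-3.478
  bounce: vy ← 0.54·3.478 = 1.878
Arc 5: start y=0.000, vy=1.878 → t=0.383, apex=0.180, x_land=119.063, impact vy=-1.878
  bounce: vy ← 0.54·1.878 = 1.014
Arc 6: start y=0.000, vy=1.014 → t=0.207, apex=0.052, x_land=121.904, impact vy=-1.014
  bounce: vy ← 0.54·1.014 = 0.548
Arc 7: start y=0.000, vy=0.548 → t=0.112, apex=0.015, x_land=123.439, impact vy=-0.548
  bounce: vy ← 0.54·0.548 = 0.296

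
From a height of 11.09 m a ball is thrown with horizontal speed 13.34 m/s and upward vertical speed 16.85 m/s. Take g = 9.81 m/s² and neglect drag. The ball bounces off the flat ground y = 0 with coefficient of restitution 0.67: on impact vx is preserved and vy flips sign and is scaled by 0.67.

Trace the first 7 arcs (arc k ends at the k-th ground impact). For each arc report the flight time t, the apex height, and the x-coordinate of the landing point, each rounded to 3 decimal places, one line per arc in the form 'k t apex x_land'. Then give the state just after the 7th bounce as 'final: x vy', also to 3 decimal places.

1 4.000 25.561 53.366
2 3.059 11.474 94.173
3 2.050 5.151 121.513
4 1.373 2.312 139.831
5 0.920 1.038 152.104
6 0.616 0.466 160.327
7 0.413 0.209 165.837
final: 165.837 1.357

Arc 1: start y=11.090, vy=16.850 → t=4.000, apex=25.561, x_land=53.366, impact vy=-22.394
  bounce: vy ← 0.67·22.394 = 15.004
Arc 2: start y=0.000, vy=15.004 → t=3.059, apex=11.474, x_land=94.173, impact vy=-15.004
  bounce: vy ← 0.67·15.004 = 10.053
Arc 3: start y=0.000, vy=10.053 → t=2.050, apex=5.151, x_land=121.513, impact vy=-10.053
  bounce: vy ← 0.67·10.053 = 6.735
Arc 4: start y=0.000, vy=6.735 → t=1.373, apex=2.312, x_land=139.831, impact vy=-6.735
  bounce: vy ← 0.67·6.735 = 4.513
Arc 5: start y=0.000, vy=4.513 → t=0.920, apex=1.038, x_land=152.104, impact vy=-4.513
  bounce: vy ← 0.67·4.513 = 3.024
Arc 6: start y=0.000, vy=3.024 → t=0.616, apex=0.466, x_land=160.327, impact vy=-3.024
  bounce: vy ← 0.67·3.024 = 2.026
Arc 7: start y=0.000, vy=2.026 → t=0.413, apex=0.209, x_land=165.837, impact vy=-2.026
  bounce: vy ← 0.67·2.026 = 1.357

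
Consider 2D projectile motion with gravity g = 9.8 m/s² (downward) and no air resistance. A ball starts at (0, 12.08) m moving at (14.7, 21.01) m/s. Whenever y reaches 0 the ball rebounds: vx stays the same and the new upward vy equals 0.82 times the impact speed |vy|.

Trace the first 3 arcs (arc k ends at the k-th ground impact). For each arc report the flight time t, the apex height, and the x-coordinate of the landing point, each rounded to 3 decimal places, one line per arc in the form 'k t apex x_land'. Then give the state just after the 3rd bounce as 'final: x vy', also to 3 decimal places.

1 4.801 34.601 70.578
2 4.358 23.266 134.641
3 3.574 15.644 187.174
final: 187.174 14.359

Arc 1: start y=12.080, vy=21.010 → t=4.801, apex=34.601, x_land=70.578, impact vy=-26.042
  bounce: vy ← 0.82·26.042 = 21.354
Arc 2: start y=0.000, vy=21.354 → t=4.358, apex=23.266, x_land=134.641, impact vy=-21.354
  bounce: vy ← 0.82·21.354 = 17.511
Arc 3: start y=0.000, vy=17.511 → t=3.574, apex=15.644, x_land=187.174, impact vy=-17.511
  bounce: vy ← 0.82·17.511 = 14.359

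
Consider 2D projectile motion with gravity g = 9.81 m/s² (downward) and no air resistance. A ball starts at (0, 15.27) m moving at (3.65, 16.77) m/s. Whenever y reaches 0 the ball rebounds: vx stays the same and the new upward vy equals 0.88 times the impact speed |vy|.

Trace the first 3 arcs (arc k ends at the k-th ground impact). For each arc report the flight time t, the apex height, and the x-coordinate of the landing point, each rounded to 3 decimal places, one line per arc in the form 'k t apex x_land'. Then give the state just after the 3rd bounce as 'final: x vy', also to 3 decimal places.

1 4.166 29.604 15.207
2 4.324 22.925 30.989
3 3.805 17.753 44.877
final: 44.877 16.424

Arc 1: start y=15.270, vy=16.770 → t=4.166, apex=29.604, x_land=15.207, impact vy=-24.100
  bounce: vy ← 0.88·24.100 = 21.208
Arc 2: start y=0.000, vy=21.208 → t=4.324, apex=22.925, x_land=30.989, impact vy=-21.208
  bounce: vy ← 0.88·21.208 = 18.663
Arc 3: start y=0.000, vy=18.663 → t=3.805, apex=17.753, x_land=44.877, impact vy=-18.663
  bounce: vy ← 0.88·18.663 = 16.424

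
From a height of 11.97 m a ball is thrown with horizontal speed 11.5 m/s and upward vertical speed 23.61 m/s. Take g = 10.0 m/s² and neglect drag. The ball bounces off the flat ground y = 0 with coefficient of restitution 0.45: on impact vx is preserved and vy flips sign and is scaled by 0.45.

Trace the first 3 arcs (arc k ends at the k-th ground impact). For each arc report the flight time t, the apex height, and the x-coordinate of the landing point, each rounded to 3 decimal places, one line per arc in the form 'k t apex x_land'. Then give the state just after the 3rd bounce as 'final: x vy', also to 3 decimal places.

1 5.184 39.842 59.614
2 2.541 8.068 88.830
3 1.143 1.634 101.977
final: 101.977 2.572

Arc 1: start y=11.970, vy=23.610 → t=5.184, apex=39.842, x_land=59.614, impact vy=-28.228
  bounce: vy ← 0.45·28.228 = 12.703
Arc 2: start y=0.000, vy=12.703 → t=2.541, apex=8.068, x_land=88.830, impact vy=-12.703
  bounce: vy ← 0.45·12.703 = 5.716
Arc 3: start y=0.000, vy=5.716 → t=1.143, apex=1.634, x_land=101.977, impact vy=-5.716
  bounce: vy ← 0.45·5.716 = 2.572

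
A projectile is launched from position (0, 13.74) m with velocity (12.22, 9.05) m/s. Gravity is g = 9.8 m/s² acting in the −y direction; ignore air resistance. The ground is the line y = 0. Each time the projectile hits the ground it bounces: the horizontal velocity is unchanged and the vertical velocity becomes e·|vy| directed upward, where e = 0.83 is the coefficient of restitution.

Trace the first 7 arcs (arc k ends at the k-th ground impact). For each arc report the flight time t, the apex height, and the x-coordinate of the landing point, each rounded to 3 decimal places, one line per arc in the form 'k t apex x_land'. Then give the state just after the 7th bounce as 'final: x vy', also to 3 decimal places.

1 2.836 17.919 34.653
2 3.174 12.344 73.444
3 2.635 8.504 105.641
4 2.187 5.858 132.364
5 1.815 4.036 154.545
6 1.507 2.780 172.955
7 1.250 1.915 188.235
final: 188.235 5.085

Arc 1: start y=13.740, vy=9.050 → t=2.836, apex=17.919, x_land=34.653, impact vy=-18.741
  bounce: vy ← 0.83·18.741 = 15.555
Arc 2: start y=0.000, vy=15.555 → t=3.174, apex=12.344, x_land=73.444, impact vy=-15.555
  bounce: vy ← 0.83·15.555 = 12.910
Arc 3: start y=0.000, vy=12.910 → t=2.635, apex=8.504, x_land=105.641, impact vy=-12.910
  bounce: vy ← 0.83·12.910 = 10.716
Arc 4: start y=0.000, vy=10.716 → t=2.187, apex=5.858, x_land=132.364, impact vy=-10.716
  bounce: vy ← 0.83·10.716 = 8.894
Arc 5: start y=0.000, vy=8.894 → t=1.815, apex=4.036, x_land=154.545, impact vy=-8.894
  bounce: vy ← 0.83·8.894 = 7.382
Arc 6: start y=0.000, vy=7.382 → t=1.507, apex=2.780, x_land=172.955, impact vy=-7.382
  bounce: vy ← 0.83·7.382 = 6.127
Arc 7: start y=0.000, vy=6.127 → t=1.250, apex=1.915, x_land=188.235, impact vy=-6.127
  bounce: vy ← 0.83·6.127 = 5.085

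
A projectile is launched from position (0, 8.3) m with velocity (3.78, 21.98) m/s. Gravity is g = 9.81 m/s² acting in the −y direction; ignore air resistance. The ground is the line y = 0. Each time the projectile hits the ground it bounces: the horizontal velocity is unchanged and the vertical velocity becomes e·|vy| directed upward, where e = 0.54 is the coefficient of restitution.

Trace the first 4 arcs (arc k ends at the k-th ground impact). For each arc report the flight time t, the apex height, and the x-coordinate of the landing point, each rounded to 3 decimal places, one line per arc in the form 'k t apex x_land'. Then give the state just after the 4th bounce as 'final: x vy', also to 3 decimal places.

Arc 1: start y=8.300, vy=21.980 → t=4.831, apex=32.924, x_land=18.263, impact vy=-25.416
  bounce: vy ← 0.54·25.416 = 13.725
Arc 2: start y=0.000, vy=13.725 → t=2.798, apex=9.601, x_land=28.839, impact vy=-13.725
  bounce: vy ← 0.54·13.725 = 7.411
Arc 3: start y=0.000, vy=7.411 → t=1.511, apex=2.800, x_land=34.551, impact vy=-7.411
  bounce: vy ← 0.54·7.411 = 4.002
Arc 4: start y=0.000, vy=4.002 → t=0.816, apex=0.816, x_land=37.635, impact vy=-4.002
  bounce: vy ← 0.54·4.002 = 2.161

1 4.831 32.924 18.263
2 2.798 9.601 28.839
3 1.511 2.800 34.551
4 0.816 0.816 37.635
final: 37.635 2.161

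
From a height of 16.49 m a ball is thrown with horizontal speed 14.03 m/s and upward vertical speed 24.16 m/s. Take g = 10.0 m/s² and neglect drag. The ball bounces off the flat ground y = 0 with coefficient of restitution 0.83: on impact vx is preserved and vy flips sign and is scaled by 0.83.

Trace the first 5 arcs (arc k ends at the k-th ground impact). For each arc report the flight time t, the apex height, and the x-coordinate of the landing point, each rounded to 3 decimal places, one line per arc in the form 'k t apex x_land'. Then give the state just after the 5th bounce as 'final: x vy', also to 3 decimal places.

Arc 1: start y=16.490, vy=24.160 → t=5.438, apex=45.675, x_land=76.301, impact vy=-30.224
  bounce: vy ← 0.83·30.224 = 25.086
Arc 2: start y=0.000, vy=25.086 → t=5.017, apex=31.466, x_land=146.693, impact vy=-25.086
  bounce: vy ← 0.83·25.086 = 20.821
Arc 3: start y=0.000, vy=20.821 → t=4.164, apex=21.677, x_land=205.118, impact vy=-20.821
  bounce: vy ← 0.83·20.821 = 17.282
Arc 4: start y=0.000, vy=17.282 → t=3.456, apex=14.933, x_land=253.611, impact vy=-17.282
  bounce: vy ← 0.83·17.282 = 14.344
Arc 5: start y=0.000, vy=14.344 → t=2.869, apex=10.287, x_land=293.860, impact vy=-14.344
  bounce: vy ← 0.83·14.344 = 11.905

1 5.438 45.675 76.301
2 5.017 31.466 146.693
3 4.164 21.677 205.118
4 3.456 14.933 253.611
5 2.869 10.287 293.860
final: 293.860 11.905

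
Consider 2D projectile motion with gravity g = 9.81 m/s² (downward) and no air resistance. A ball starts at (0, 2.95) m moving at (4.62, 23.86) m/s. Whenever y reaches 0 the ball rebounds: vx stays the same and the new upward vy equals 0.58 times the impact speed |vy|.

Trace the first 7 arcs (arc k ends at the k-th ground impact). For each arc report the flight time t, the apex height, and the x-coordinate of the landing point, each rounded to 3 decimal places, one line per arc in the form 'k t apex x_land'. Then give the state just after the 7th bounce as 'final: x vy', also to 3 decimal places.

Arc 1: start y=2.950, vy=23.860 → t=4.985, apex=31.966, x_land=23.031, impact vy=-25.044
  bounce: vy ← 0.58·25.044 = 14.525
Arc 2: start y=0.000, vy=14.525 → t=2.961, apex=10.753, x_land=36.712, impact vy=-14.525
  bounce: vy ← 0.58·14.525 = 8.425
Arc 3: start y=0.000, vy=8.425 → t=1.718, apex=3.617, x_land=44.647, impact vy=-8.425
  bounce: vy ← 0.58·8.425 = 4.886
Arc 4: start y=0.000, vy=4.886 → t=0.996, apex=1.217, x_land=49.250, impact vy=-4.886
  bounce: vy ← 0.58·4.886 = 2.834
Arc 5: start y=0.000, vy=2.834 → t=0.578, apex=0.409, x_land=51.919, impact vy=-2.834
  bounce: vy ← 0.58·2.834 = 1.644
Arc 6: start y=0.000, vy=1.644 → t=0.335, apex=0.138, x_land=53.467, impact vy=-1.644
  bounce: vy ← 0.58·1.644 = 0.953
Arc 7: start y=0.000, vy=0.953 → t=0.194, apex=0.046, x_land=54.365, impact vy=-0.953
  bounce: vy ← 0.58·0.953 = 0.553

1 4.985 31.966 23.031
2 2.961 10.753 36.712
3 1.718 3.617 44.647
4 0.996 1.217 49.250
5 0.578 0.409 51.919
6 0.335 0.138 53.467
7 0.194 0.046 54.365
final: 54.365 0.553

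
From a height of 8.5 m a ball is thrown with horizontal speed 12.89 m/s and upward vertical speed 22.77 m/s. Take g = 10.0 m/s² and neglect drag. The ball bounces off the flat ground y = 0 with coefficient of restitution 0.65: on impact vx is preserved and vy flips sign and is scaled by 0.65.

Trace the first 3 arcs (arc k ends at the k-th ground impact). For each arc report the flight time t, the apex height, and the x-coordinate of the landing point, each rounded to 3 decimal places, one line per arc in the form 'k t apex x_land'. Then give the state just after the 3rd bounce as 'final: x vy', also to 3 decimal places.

Arc 1: start y=8.500, vy=22.770 → t=4.901, apex=34.424, x_land=63.172, impact vy=-26.239
  bounce: vy ← 0.65·26.239 = 17.055
Arc 2: start y=0.000, vy=17.055 → t=3.411, apex=14.544, x_land=107.141, impact vy=-17.055
  bounce: vy ← 0.65·17.055 = 11.086
Arc 3: start y=0.000, vy=11.086 → t=2.217, apex=6.145, x_land=135.720, impact vy=-11.086
  bounce: vy ← 0.65·11.086 = 7.206

1 4.901 34.424 63.172
2 3.411 14.544 107.141
3 2.217 6.145 135.720
final: 135.720 7.206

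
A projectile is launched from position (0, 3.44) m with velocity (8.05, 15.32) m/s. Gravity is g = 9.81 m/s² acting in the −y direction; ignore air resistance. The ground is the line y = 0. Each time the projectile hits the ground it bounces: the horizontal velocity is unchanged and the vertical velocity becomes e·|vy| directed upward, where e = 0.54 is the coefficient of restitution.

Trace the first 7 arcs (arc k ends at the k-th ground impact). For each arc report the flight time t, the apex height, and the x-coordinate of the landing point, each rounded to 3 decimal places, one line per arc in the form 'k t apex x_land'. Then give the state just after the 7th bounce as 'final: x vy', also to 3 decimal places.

Arc 1: start y=3.440, vy=15.320 → t=3.334, apex=15.402, x_land=26.836, impact vy=-17.384
  bounce: vy ← 0.54·17.384 = 9.387
Arc 2: start y=0.000, vy=9.387 → t=1.914, apex=4.491, x_land=42.243, impact vy=-9.387
  bounce: vy ← 0.54·9.387 = 5.069
Arc 3: start y=0.000, vy=5.069 → t=1.033, apex=1.310, x_land=50.562, impact vy=-5.069
  bounce: vy ← 0.54·5.069 = 2.737
Arc 4: start y=0.000, vy=2.737 → t=0.558, apex=0.382, x_land=55.054, impact vy=-2.737
  bounce: vy ← 0.54·2.737 = 1.478
Arc 5: start y=0.000, vy=1.478 → t=0.301, apex=0.111, x_land=57.480, impact vy=-1.478
  bounce: vy ← 0.54·1.478 = 0.798
Arc 6: start y=0.000, vy=0.798 → t=0.163, apex=0.032, x_land=58.790, impact vy=-0.798
  bounce: vy ← 0.54·0.798 = 0.431
Arc 7: start y=0.000, vy=0.431 → t=0.088, apex=0.009, x_land=59.498, impact vy=-0.431
  bounce: vy ← 0.54·0.431 = 0.233

1 3.334 15.402 26.836
2 1.914 4.491 42.243
3 1.033 1.310 50.562
4 0.558 0.382 55.054
5 0.301 0.111 57.480
6 0.163 0.032 58.790
7 0.088 0.009 59.498
final: 59.498 0.233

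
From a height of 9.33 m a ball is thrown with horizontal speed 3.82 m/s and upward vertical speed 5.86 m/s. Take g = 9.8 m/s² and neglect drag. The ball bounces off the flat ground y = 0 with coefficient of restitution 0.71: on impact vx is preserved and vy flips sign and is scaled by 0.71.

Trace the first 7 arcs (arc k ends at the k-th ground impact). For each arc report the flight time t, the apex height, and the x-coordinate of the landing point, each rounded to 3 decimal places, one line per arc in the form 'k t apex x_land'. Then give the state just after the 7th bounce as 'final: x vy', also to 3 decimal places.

1 2.102 11.082 8.029
2 2.136 5.586 16.187
3 1.516 2.816 21.979
4 1.077 1.420 26.091
5 0.764 0.716 29.010
6 0.543 0.361 31.083
7 0.385 0.182 32.555
final: 32.555 1.340

Arc 1: start y=9.330, vy=5.860 → t=2.102, apex=11.082, x_land=8.029, impact vy=-14.738
  bounce: vy ← 0.71·14.738 = 10.464
Arc 2: start y=0.000, vy=10.464 → t=2.136, apex=5.586, x_land=16.187, impact vy=-10.464
  bounce: vy ← 0.71·10.464 = 7.429
Arc 3: start y=0.000, vy=7.429 → t=1.516, apex=2.816, x_land=21.979, impact vy=-7.429
  bounce: vy ← 0.71·7.429 = 5.275
Arc 4: start y=0.000, vy=5.275 → t=1.077, apex=1.420, x_land=26.091, impact vy=-5.275
  bounce: vy ← 0.71·5.275 = 3.745
Arc 5: start y=0.000, vy=3.745 → t=0.764, apex=0.716, x_land=29.010, impact vy=-3.745
  bounce: vy ← 0.71·3.745 = 2.659
Arc 6: start y=0.000, vy=2.659 → t=0.543, apex=0.361, x_land=31.083, impact vy=-2.659
  bounce: vy ← 0.71·2.659 = 1.888
Arc 7: start y=0.000, vy=1.888 → t=0.385, apex=0.182, x_land=32.555, impact vy=-1.888
  bounce: vy ← 0.71·1.888 = 1.340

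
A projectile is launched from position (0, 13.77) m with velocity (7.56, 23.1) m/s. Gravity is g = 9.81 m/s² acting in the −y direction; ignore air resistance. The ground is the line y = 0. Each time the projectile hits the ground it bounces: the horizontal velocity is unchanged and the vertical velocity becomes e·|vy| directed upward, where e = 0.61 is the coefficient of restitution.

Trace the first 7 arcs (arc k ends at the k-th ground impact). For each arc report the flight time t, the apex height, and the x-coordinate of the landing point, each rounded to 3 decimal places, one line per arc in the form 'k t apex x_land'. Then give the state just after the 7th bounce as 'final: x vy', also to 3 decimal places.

1 5.245 40.967 39.650
2 3.526 15.244 66.305
3 2.151 5.672 82.565
4 1.312 2.111 92.483
5 0.800 0.785 98.534
6 0.488 0.292 102.224
7 0.298 0.109 104.475
final: 104.475 0.891

Arc 1: start y=13.770, vy=23.100 → t=5.245, apex=40.967, x_land=39.650, impact vy=-28.351
  bounce: vy ← 0.61·28.351 = 17.294
Arc 2: start y=0.000, vy=17.294 → t=3.526, apex=15.244, x_land=66.305, impact vy=-17.294
  bounce: vy ← 0.61·17.294 = 10.549
Arc 3: start y=0.000, vy=10.549 → t=2.151, apex=5.672, x_land=82.565, impact vy=-10.549
  bounce: vy ← 0.61·10.549 = 6.435
Arc 4: start y=0.000, vy=6.435 → t=1.312, apex=2.111, x_land=92.483, impact vy=-6.435
  bounce: vy ← 0.61·6.435 = 3.925
Arc 5: start y=0.000, vy=3.925 → t=0.800, apex=0.785, x_land=98.534, impact vy=-3.925
  bounce: vy ← 0.61·3.925 = 2.395
Arc 6: start y=0.000, vy=2.395 → t=0.488, apex=0.292, x_land=102.224, impact vy=-2.395
  bounce: vy ← 0.61·2.395 = 1.461
Arc 7: start y=0.000, vy=1.461 → t=0.298, apex=0.109, x_land=104.475, impact vy=-1.461
  bounce: vy ← 0.61·1.461 = 0.891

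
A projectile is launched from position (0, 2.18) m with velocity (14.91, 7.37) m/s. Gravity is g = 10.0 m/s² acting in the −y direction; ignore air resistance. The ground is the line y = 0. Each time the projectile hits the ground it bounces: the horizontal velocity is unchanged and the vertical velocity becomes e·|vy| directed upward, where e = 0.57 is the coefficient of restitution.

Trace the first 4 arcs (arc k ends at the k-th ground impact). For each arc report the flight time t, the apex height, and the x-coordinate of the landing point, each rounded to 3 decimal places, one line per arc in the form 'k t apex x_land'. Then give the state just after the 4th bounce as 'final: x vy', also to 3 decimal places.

1 1.727 4.896 25.743
2 1.128 1.591 42.562
3 0.643 0.517 52.149
4 0.367 0.168 57.614
final: 57.614 1.045

Arc 1: start y=2.180, vy=7.370 → t=1.727, apex=4.896, x_land=25.743, impact vy=-9.895
  bounce: vy ← 0.57·9.895 = 5.640
Arc 2: start y=0.000, vy=5.640 → t=1.128, apex=1.591, x_land=42.562, impact vy=-5.640
  bounce: vy ← 0.57·5.640 = 3.215
Arc 3: start y=0.000, vy=3.215 → t=0.643, apex=0.517, x_land=52.149, impact vy=-3.215
  bounce: vy ← 0.57·3.215 = 1.833
Arc 4: start y=0.000, vy=1.833 → t=0.367, apex=0.168, x_land=57.614, impact vy=-1.833
  bounce: vy ← 0.57·1.833 = 1.045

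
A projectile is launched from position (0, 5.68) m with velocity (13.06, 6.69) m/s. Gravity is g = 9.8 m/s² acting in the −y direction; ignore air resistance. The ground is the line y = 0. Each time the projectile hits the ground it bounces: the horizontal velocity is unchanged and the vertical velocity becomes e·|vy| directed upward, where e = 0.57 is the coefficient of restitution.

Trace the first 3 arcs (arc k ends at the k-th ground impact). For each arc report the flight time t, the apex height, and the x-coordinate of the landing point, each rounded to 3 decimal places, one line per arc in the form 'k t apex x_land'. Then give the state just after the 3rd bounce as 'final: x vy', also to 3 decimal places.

1 1.957 7.963 25.565
2 1.453 2.587 44.545
3 0.828 0.841 55.364
final: 55.364 2.314

Arc 1: start y=5.680, vy=6.690 → t=1.957, apex=7.963, x_land=25.565, impact vy=-12.493
  bounce: vy ← 0.57·12.493 = 7.121
Arc 2: start y=0.000, vy=7.121 → t=1.453, apex=2.587, x_land=44.545, impact vy=-7.121
  bounce: vy ← 0.57·7.121 = 4.059
Arc 3: start y=0.000, vy=4.059 → t=0.828, apex=0.841, x_land=55.364, impact vy=-4.059
  bounce: vy ← 0.57·4.059 = 2.314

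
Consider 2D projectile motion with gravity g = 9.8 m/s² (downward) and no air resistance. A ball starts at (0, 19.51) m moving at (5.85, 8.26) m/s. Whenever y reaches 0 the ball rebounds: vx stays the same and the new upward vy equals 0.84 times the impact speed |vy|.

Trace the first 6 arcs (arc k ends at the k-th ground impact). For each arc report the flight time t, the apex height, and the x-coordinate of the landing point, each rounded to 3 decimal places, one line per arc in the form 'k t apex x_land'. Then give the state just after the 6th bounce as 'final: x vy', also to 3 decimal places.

Arc 1: start y=19.510, vy=8.260 → t=3.009, apex=22.991, x_land=17.602, impact vy=-21.228
  bounce: vy ← 0.84·21.228 = 17.831
Arc 2: start y=0.000, vy=17.831 → t=3.639, apex=16.222, x_land=38.891, impact vy=-17.831
  bounce: vy ← 0.84·17.831 = 14.978
Arc 3: start y=0.000, vy=14.978 → t=3.057, apex=11.447, x_land=56.773, impact vy=-14.978
  bounce: vy ← 0.84·14.978 = 12.582
Arc 4: start y=0.000, vy=12.582 → t=2.568, apex=8.077, x_land=71.795, impact vy=-12.582
  bounce: vy ← 0.84·12.582 = 10.569
Arc 5: start y=0.000, vy=10.569 → t=2.157, apex=5.699, x_land=84.412, impact vy=-10.569
  bounce: vy ← 0.84·10.569 = 8.878
Arc 6: start y=0.000, vy=8.878 → t=1.812, apex=4.021, x_land=95.011, impact vy=-8.878
  bounce: vy ← 0.84·8.878 = 7.457

1 3.009 22.991 17.602
2 3.639 16.222 38.891
3 3.057 11.447 56.773
4 2.568 8.077 71.795
5 2.157 5.699 84.412
6 1.812 4.021 95.011
final: 95.011 7.457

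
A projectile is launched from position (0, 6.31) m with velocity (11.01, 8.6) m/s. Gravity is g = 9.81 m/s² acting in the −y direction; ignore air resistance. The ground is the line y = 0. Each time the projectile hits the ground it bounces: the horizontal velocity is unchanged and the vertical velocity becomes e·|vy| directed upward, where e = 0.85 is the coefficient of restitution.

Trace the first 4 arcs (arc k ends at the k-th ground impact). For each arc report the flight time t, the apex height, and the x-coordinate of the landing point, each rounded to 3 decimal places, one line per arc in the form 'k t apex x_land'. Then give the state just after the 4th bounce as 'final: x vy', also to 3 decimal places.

Arc 1: start y=6.310, vy=8.600 → t=2.310, apex=10.080, x_land=25.435, impact vy=-14.063
  bounce: vy ← 0.85·14.063 = 11.953
Arc 2: start y=0.000, vy=11.953 → t=2.437, apex=7.283, x_land=52.266, impact vy=-11.953
  bounce: vy ← 0.85·11.953 = 10.160
Arc 3: start y=0.000, vy=10.160 → t=2.071, apex=5.262, x_land=75.073, impact vy=-10.160
  bounce: vy ← 0.85·10.160 = 8.636
Arc 4: start y=0.000, vy=8.636 → t=1.761, apex=3.802, x_land=94.458, impact vy=-8.636
  bounce: vy ← 0.85·8.636 = 7.341

1 2.310 10.080 25.435
2 2.437 7.283 52.266
3 2.071 5.262 75.073
4 1.761 3.802 94.458
final: 94.458 7.341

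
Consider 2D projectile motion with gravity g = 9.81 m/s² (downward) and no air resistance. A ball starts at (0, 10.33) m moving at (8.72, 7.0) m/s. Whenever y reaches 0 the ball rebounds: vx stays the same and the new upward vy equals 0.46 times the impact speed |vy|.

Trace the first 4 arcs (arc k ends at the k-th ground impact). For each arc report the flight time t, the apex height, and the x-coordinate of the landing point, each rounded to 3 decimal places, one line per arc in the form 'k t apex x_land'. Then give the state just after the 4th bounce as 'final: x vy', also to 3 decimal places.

Arc 1: start y=10.330, vy=7.000 → t=2.331, apex=12.827, x_land=20.324, impact vy=-15.864
  bounce: vy ← 0.46·15.864 = 7.298
Arc 2: start y=0.000, vy=7.298 → t=1.488, apex=2.714, x_land=33.297, impact vy=-7.298
  bounce: vy ← 0.46·7.298 = 3.357
Arc 3: start y=0.000, vy=3.357 → t=0.684, apex=0.574, x_land=39.265, impact vy=-3.357
  bounce: vy ← 0.46·3.357 = 1.544
Arc 4: start y=0.000, vy=1.544 → t=0.315, apex=0.122, x_land=42.010, impact vy=-1.544
  bounce: vy ← 0.46·1.544 = 0.710

1 2.331 12.827 20.324
2 1.488 2.714 33.297
3 0.684 0.574 39.265
4 0.315 0.122 42.010
final: 42.010 0.710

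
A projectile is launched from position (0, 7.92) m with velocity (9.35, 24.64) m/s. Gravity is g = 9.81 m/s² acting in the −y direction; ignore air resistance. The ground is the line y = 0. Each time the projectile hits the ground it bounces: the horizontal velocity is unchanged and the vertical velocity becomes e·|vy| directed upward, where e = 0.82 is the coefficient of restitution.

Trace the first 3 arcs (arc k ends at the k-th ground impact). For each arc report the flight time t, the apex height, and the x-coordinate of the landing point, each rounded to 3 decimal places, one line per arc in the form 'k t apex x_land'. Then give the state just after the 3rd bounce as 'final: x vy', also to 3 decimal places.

Arc 1: start y=7.920, vy=24.640 → t=5.327, apex=38.864, x_land=49.804, impact vy=-27.614
  bounce: vy ← 0.82·27.614 = 22.643
Arc 2: start y=0.000, vy=22.643 → t=4.616, apex=26.132, x_land=92.967, impact vy=-22.643
  bounce: vy ← 0.82·22.643 = 18.567
Arc 3: start y=0.000, vy=18.567 → t=3.785, apex=17.571, x_land=128.360, impact vy=-18.567
  bounce: vy ← 0.82·18.567 = 15.225

1 5.327 38.864 49.804
2 4.616 26.132 92.967
3 3.785 17.571 128.360
final: 128.360 15.225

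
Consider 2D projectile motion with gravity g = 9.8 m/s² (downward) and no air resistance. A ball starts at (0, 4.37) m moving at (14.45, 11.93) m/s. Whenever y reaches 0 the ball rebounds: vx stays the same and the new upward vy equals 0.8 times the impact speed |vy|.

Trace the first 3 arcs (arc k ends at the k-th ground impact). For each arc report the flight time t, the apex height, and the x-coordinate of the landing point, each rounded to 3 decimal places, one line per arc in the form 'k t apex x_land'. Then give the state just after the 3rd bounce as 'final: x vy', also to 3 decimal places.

Arc 1: start y=4.370, vy=11.930 → t=2.758, apex=11.631, x_land=39.854, impact vy=-15.099
  bounce: vy ← 0.8·15.099 = 12.079
Arc 2: start y=0.000, vy=12.079 → t=2.465, apex=7.444, x_land=75.475, impact vy=-12.079
  bounce: vy ← 0.8·12.079 = 9.663
Arc 3: start y=0.000, vy=9.663 → t=1.972, apex=4.764, x_land=103.972, impact vy=-9.663
  bounce: vy ← 0.8·9.663 = 7.731

1 2.758 11.631 39.854
2 2.465 7.444 75.475
3 1.972 4.764 103.972
final: 103.972 7.731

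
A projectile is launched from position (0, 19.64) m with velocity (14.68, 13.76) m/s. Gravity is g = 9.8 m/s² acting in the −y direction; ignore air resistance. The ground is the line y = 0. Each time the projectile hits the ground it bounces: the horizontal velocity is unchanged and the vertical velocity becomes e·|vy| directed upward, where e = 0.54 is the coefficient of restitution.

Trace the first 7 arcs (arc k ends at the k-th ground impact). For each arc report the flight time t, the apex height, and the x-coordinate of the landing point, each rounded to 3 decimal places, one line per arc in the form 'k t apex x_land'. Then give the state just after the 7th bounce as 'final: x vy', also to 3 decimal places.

Arc 1: start y=19.640, vy=13.760 → t=3.849, apex=29.300, x_land=56.509, impact vy=-23.964
  bounce: vy ← 0.54·23.964 = 12.941
Arc 2: start y=0.000, vy=12.941 → t=2.641, apex=8.544, x_land=95.278, impact vy=-12.941
  bounce: vy ← 0.54·12.941 = 6.988
Arc 3: start y=0.000, vy=6.988 → t=1.426, apex=2.491, x_land=116.214, impact vy=-6.988
  bounce: vy ← 0.54·6.988 = 3.773
Arc 4: start y=0.000, vy=3.773 → t=0.770, apex=0.726, x_land=127.519, impact vy=-3.773
  bounce: vy ← 0.54·3.773 = 2.038
Arc 5: start y=0.000, vy=2.038 → t=0.416, apex=0.212, x_land=133.624, impact vy=-2.038
  bounce: vy ← 0.54·2.038 = 1.100
Arc 6: start y=0.000, vy=1.100 → t=0.225, apex=0.062, x_land=136.920, impact vy=-1.100
  bounce: vy ← 0.54·1.100 = 0.594
Arc 7: start y=0.000, vy=0.594 → t=0.121, apex=0.018, x_land=138.700, impact vy=-0.594
  bounce: vy ← 0.54·0.594 = 0.321

1 3.849 29.300 56.509
2 2.641 8.544 95.278
3 1.426 2.491 116.214
4 0.770 0.726 127.519
5 0.416 0.212 133.624
6 0.225 0.062 136.920
7 0.121 0.018 138.700
final: 138.700 0.321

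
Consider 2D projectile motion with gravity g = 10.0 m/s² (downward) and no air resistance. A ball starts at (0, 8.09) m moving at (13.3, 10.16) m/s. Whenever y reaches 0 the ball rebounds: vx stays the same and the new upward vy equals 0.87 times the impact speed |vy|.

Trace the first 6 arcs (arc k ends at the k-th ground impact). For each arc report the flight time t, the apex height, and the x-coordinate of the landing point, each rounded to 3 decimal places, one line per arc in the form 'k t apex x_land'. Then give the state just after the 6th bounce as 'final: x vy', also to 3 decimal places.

1 2.644 13.251 35.165
2 2.833 10.030 72.839
3 2.464 7.592 105.616
4 2.144 5.746 134.131
5 1.865 4.349 158.940
6 1.623 3.292 180.523
final: 180.523 7.059

Arc 1: start y=8.090, vy=10.160 → t=2.644, apex=13.251, x_land=35.165, impact vy=-16.280
  bounce: vy ← 0.87·16.280 = 14.163
Arc 2: start y=0.000, vy=14.163 → t=2.833, apex=10.030, x_land=72.839, impact vy=-14.163
  bounce: vy ← 0.87·14.163 = 12.322
Arc 3: start y=0.000, vy=12.322 → t=2.464, apex=7.592, x_land=105.616, impact vy=-12.322
  bounce: vy ← 0.87·12.322 = 10.720
Arc 4: start y=0.000, vy=10.720 → t=2.144, apex=5.746, x_land=134.131, impact vy=-10.720
  bounce: vy ← 0.87·10.720 = 9.327
Arc 5: start y=0.000, vy=9.327 → t=1.865, apex=4.349, x_land=158.940, impact vy=-9.327
  bounce: vy ← 0.87·9.327 = 8.114
Arc 6: start y=0.000, vy=8.114 → t=1.623, apex=3.292, x_land=180.523, impact vy=-8.114
  bounce: vy ← 0.87·8.114 = 7.059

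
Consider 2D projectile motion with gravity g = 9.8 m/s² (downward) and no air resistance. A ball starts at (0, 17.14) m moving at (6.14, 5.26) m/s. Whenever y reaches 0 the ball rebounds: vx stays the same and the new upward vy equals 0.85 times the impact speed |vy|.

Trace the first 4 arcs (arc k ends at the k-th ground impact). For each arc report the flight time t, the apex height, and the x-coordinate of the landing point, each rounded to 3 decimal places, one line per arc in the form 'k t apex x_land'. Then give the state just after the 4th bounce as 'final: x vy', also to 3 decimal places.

1 2.483 18.552 15.243
2 3.308 13.404 35.553
3 2.812 9.684 52.816
4 2.390 6.997 67.490
final: 67.490 9.954

Arc 1: start y=17.140, vy=5.260 → t=2.483, apex=18.552, x_land=15.243, impact vy=-19.069
  bounce: vy ← 0.85·19.069 = 16.208
Arc 2: start y=0.000, vy=16.208 → t=3.308, apex=13.404, x_land=35.553, impact vy=-16.208
  bounce: vy ← 0.85·16.208 = 13.777
Arc 3: start y=0.000, vy=13.777 → t=2.812, apex=9.684, x_land=52.816, impact vy=-13.777
  bounce: vy ← 0.85·13.777 = 11.711
Arc 4: start y=0.000, vy=11.711 → t=2.390, apex=6.997, x_land=67.490, impact vy=-11.711
  bounce: vy ← 0.85·11.711 = 9.954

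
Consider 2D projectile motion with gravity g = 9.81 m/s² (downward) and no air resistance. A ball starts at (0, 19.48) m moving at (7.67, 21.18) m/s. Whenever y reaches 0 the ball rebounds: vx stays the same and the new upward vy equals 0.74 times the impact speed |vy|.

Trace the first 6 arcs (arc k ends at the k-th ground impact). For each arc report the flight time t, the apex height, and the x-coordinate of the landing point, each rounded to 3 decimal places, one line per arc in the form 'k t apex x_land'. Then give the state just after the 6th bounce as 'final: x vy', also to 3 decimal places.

Arc 1: start y=19.480, vy=21.180 → t=5.097, apex=42.344, x_land=39.095, impact vy=-28.823
  bounce: vy ← 0.74·28.823 = 21.329
Arc 2: start y=0.000, vy=21.329 → t=4.348, apex=23.188, x_land=72.448, impact vy=-21.329
  bounce: vy ← 0.74·21.329 = 15.784
Arc 3: start y=0.000, vy=15.784 → t=3.218, apex=12.698, x_land=97.130, impact vy=-15.784
  bounce: vy ← 0.74·15.784 = 11.680
Arc 4: start y=0.000, vy=11.680 → t=2.381, apex=6.953, x_land=115.394, impact vy=-11.680
  bounce: vy ← 0.74·11.680 = 8.643
Arc 5: start y=0.000, vy=8.643 → t=1.762, apex=3.808, x_land=128.909, impact vy=-8.643
  bounce: vy ← 0.74·8.643 = 6.396
Arc 6: start y=0.000, vy=6.396 → t=1.304, apex=2.085, x_land=138.910, impact vy=-6.396
  bounce: vy ← 0.74·6.396 = 4.733

1 5.097 42.344 39.095
2 4.348 23.188 72.448
3 3.218 12.698 97.130
4 2.381 6.953 115.394
5 1.762 3.808 128.909
6 1.304 2.085 138.910
final: 138.910 4.733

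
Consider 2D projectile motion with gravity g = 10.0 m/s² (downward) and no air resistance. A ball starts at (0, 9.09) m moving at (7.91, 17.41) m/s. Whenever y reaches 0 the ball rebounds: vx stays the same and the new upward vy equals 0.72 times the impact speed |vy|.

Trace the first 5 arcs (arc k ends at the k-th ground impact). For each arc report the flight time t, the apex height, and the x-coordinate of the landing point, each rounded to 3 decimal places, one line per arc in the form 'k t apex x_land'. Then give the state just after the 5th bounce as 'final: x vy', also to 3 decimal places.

Arc 1: start y=9.090, vy=17.410 → t=3.943, apex=24.245, x_land=31.190, impact vy=-22.021
  bounce: vy ← 0.72·22.021 = 15.855
Arc 2: start y=0.000, vy=15.855 → t=3.171, apex=12.569, x_land=56.272, impact vy=-15.855
  bounce: vy ← 0.72·15.855 = 11.415
Arc 3: start y=0.000, vy=11.415 → t=2.283, apex=6.516, x_land=74.331, impact vy=-11.415
  bounce: vy ← 0.72·11.415 = 8.219
Arc 4: start y=0.000, vy=8.219 → t=1.644, apex=3.378, x_land=87.334, impact vy=-8.219
  bounce: vy ← 0.72·8.219 = 5.918
Arc 5: start y=0.000, vy=5.918 → t=1.184, apex=1.751, x_land=96.696, impact vy=-5.918
  bounce: vy ← 0.72·5.918 = 4.261

1 3.943 24.245 31.190
2 3.171 12.569 56.272
3 2.283 6.516 74.331
4 1.644 3.378 87.334
5 1.184 1.751 96.696
final: 96.696 4.261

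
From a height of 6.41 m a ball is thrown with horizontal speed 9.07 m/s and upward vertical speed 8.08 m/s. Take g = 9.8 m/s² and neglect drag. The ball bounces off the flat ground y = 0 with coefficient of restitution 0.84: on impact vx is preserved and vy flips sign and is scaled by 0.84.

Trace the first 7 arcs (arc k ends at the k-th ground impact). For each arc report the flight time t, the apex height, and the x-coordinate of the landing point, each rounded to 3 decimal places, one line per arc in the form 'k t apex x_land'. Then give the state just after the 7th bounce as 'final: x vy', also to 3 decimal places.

1 2.234 9.741 20.266
2 2.369 6.873 41.751
3 1.990 4.850 59.797
4 1.671 3.422 74.956
5 1.404 2.415 87.690
6 1.179 1.704 98.387
7 0.991 1.202 107.372
final: 107.372 4.077

Arc 1: start y=6.410, vy=8.080 → t=2.234, apex=9.741, x_land=20.266, impact vy=-13.817
  bounce: vy ← 0.84·13.817 = 11.607
Arc 2: start y=0.000, vy=11.607 → t=2.369, apex=6.873, x_land=41.751, impact vy=-11.607
  bounce: vy ← 0.84·11.607 = 9.750
Arc 3: start y=0.000, vy=9.750 → t=1.990, apex=4.850, x_land=59.797, impact vy=-9.750
  bounce: vy ← 0.84·9.750 = 8.190
Arc 4: start y=0.000, vy=8.190 → t=1.671, apex=3.422, x_land=74.956, impact vy=-8.190
  bounce: vy ← 0.84·8.190 = 6.879
Arc 5: start y=0.000, vy=6.879 → t=1.404, apex=2.415, x_land=87.690, impact vy=-6.879
  bounce: vy ← 0.84·6.879 = 5.779
Arc 6: start y=0.000, vy=5.779 → t=1.179, apex=1.704, x_land=98.387, impact vy=-5.779
  bounce: vy ← 0.84·5.779 = 4.854
Arc 7: start y=0.000, vy=4.854 → t=0.991, apex=1.202, x_land=107.372, impact vy=-4.854
  bounce: vy ← 0.84·4.854 = 4.077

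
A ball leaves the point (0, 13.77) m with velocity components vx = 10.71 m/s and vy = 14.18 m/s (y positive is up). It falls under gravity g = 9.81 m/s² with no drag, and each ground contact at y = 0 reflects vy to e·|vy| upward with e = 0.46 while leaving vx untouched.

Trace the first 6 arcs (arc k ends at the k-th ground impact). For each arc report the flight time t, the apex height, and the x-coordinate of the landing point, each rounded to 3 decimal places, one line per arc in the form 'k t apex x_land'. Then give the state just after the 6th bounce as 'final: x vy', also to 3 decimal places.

1 3.658 24.018 39.181
2 2.036 5.082 60.984
3 0.936 1.075 71.014
4 0.431 0.228 75.628
5 0.198 0.048 77.750
6 0.091 0.010 78.726
final: 78.726 0.206

Arc 1: start y=13.770, vy=14.180 → t=3.658, apex=24.018, x_land=39.181, impact vy=-21.708
  bounce: vy ← 0.46·21.708 = 9.986
Arc 2: start y=0.000, vy=9.986 → t=2.036, apex=5.082, x_land=60.984, impact vy=-9.986
  bounce: vy ← 0.46·9.986 = 4.593
Arc 3: start y=0.000, vy=4.593 → t=0.936, apex=1.075, x_land=71.014, impact vy=-4.593
  bounce: vy ← 0.46·4.593 = 2.113
Arc 4: start y=0.000, vy=2.113 → t=0.431, apex=0.228, x_land=75.628, impact vy=-2.113
  bounce: vy ← 0.46·2.113 = 0.972
Arc 5: start y=0.000, vy=0.972 → t=0.198, apex=0.048, x_land=77.750, impact vy=-0.972
  bounce: vy ← 0.46·0.972 = 0.447
Arc 6: start y=0.000, vy=0.447 → t=0.091, apex=0.010, x_land=78.726, impact vy=-0.447
  bounce: vy ← 0.46·0.447 = 0.206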